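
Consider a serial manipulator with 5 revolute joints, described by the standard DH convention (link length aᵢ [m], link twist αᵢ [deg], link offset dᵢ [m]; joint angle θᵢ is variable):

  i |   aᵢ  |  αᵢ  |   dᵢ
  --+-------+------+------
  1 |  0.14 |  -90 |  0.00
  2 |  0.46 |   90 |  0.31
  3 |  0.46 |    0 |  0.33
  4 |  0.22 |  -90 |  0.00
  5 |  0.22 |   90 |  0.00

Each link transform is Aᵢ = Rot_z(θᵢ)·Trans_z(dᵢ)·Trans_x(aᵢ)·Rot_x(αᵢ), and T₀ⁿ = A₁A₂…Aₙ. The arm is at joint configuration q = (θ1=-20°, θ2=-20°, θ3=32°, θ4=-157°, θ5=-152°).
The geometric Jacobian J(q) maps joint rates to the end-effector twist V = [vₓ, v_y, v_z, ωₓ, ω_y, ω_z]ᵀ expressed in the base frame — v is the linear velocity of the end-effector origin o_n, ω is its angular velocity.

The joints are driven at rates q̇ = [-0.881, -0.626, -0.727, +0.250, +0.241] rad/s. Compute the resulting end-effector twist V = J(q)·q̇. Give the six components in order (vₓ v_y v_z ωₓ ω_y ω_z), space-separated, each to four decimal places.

-0.1823 -0.9779 0.4949 0.0662 -0.8374 -1.2617

o_n = [0.9121, 0.2349, 0.6929]
J₁: ẑ×o_n = [-0.2349, 0.9121, 0.0000], ω = ẑ
J2: z=[0.3420, 0.9397, 0.0000] o=[0.1316, -0.0479, 0.0000] → [0.6511, -0.2370, -0.6368, 0.3420, 0.9397, 0.0000]
J3: z=[-0.3214, 0.1170, 0.9397] o=[0.6438, 0.0956, 0.1573] → [-0.0683, 0.4243, -0.0762, -0.3214, 0.1170, 0.9397]
J4: z=[-0.3214, 0.1170, 0.9397] o=[0.9656, 0.2379, 0.6009] → [0.0136, -0.0207, 0.0072, -0.3214, 0.1170, 0.9397]
J5: z=[0.5272, -0.8023, 0.2802] o=[0.7925, 0.1091, 0.5577] → [-0.1437, -0.0377, 0.1623, 0.5272, -0.8023, 0.2802]
V = J·q̇ = [-0.1823, -0.9779, 0.4949, 0.0662, -0.8374, -1.2617]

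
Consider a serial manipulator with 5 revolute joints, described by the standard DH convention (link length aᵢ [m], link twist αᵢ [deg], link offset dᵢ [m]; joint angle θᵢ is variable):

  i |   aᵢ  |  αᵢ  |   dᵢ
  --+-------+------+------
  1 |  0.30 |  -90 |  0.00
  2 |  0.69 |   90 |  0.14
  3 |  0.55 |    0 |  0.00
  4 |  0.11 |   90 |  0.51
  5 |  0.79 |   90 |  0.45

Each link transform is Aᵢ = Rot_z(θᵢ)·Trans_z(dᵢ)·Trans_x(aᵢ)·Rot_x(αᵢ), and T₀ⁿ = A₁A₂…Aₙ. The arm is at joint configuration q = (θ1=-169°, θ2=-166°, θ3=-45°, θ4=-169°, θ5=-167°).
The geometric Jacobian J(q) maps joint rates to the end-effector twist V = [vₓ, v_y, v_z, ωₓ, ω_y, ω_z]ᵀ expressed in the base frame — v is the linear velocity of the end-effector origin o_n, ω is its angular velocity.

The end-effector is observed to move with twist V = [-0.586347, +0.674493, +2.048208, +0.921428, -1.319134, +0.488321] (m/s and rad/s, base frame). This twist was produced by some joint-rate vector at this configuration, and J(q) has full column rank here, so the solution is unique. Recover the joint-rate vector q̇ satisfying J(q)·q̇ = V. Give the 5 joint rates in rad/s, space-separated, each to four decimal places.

0.9800 0.7080 0.5080 0.1270 0.9200

o_n = [1.5260, 0.5460, 0.1318]
J₁: ẑ×o_n = [-0.5460, 1.5260, 0.0000], ω = ẑ
J2: z=[0.1908, -0.9816, 0.0000] o=[-0.2945, -0.0572, 0.0000] → [-0.1294, -0.0251, 1.9021, 0.1908, -0.9816, 0.0000]
J3: z=[0.2375, 0.0462, -0.9703] o=[0.3894, -0.0669, 0.1669] → [0.5931, -1.0945, 0.0931, 0.2375, 0.0462, -0.9703]
J4: z=[0.2375, 0.0462, -0.9703] o=[0.6856, 0.3868, 0.2610] → [0.1484, -0.7847, -0.0010, 0.2375, 0.0462, -0.9703]
J5: z=[0.6908, -0.7103, 0.1353] o=[0.7316, 0.3331, -0.2559] → [-0.3042, -0.1604, 0.7112, 0.6908, -0.7103, 0.1353]
q̇ = J⁺·V = [0.9800, 0.7080, 0.5080, 0.1270, 0.9200]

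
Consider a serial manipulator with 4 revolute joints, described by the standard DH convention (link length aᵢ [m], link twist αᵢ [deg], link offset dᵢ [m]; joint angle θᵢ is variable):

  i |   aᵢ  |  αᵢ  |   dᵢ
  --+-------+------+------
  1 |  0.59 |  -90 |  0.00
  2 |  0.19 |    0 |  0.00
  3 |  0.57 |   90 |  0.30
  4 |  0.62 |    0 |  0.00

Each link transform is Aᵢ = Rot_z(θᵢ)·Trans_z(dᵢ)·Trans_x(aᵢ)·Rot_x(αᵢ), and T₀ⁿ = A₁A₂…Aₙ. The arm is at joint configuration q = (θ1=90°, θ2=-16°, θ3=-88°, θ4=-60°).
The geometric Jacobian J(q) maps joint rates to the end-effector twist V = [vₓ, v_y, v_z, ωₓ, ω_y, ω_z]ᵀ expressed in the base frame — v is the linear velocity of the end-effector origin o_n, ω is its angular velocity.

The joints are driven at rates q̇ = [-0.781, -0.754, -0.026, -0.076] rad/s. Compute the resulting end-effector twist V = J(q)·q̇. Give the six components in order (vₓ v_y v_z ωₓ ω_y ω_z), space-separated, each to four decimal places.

0.4607 -0.8807 -0.0679 0.7800 0.0737 -0.7626

o_n = [0.2369, 0.5597, 0.9062]
J₁: ẑ×o_n = [-0.5597, 0.2369, 0.0000], ω = ẑ
J2: z=[-1.0000, 0.0000, 0.0000] o=[0.0000, 0.5900, 0.0000] → [0.0000, 0.9062, 0.0303, -1.0000, 0.0000, 0.0000]
J3: z=[-1.0000, 0.0000, 0.0000] o=[0.0000, 0.7726, 0.0524] → [0.0000, 0.8539, 0.2129, -1.0000, 0.0000, 0.0000]
J4: z=[-0.0000, -0.9703, -0.2419] o=[-0.3000, 0.6347, 0.6054] → [-0.3100, -0.1299, 0.5210, -0.0000, -0.9703, -0.2419]
V = J·q̇ = [0.4607, -0.8807, -0.0679, 0.7800, 0.0737, -0.7626]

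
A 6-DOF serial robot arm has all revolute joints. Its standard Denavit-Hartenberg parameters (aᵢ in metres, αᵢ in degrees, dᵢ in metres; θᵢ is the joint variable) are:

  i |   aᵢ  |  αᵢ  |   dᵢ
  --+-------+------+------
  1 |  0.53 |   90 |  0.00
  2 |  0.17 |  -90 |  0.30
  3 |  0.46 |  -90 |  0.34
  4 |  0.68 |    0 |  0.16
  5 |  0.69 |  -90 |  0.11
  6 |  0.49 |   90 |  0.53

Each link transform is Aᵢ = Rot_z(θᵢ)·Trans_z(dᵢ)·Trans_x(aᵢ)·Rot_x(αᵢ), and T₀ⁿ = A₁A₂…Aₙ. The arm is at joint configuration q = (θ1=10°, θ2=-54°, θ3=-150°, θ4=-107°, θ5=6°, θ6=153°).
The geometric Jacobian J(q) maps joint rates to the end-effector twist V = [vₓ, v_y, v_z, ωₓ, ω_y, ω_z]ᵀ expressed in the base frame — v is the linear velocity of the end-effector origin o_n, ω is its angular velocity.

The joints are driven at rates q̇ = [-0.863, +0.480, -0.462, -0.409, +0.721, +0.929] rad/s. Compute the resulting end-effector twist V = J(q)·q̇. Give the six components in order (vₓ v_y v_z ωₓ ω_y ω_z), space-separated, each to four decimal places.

-1.2142 -1.4119 0.0485 -0.3843 -1.2925 -0.5176

o_n = [1.4573, -0.4617, 1.1446]
J₁: ẑ×o_n = [0.4617, 1.4573, -0.0000], ω = ẑ
J2: z=[0.1736, -0.9848, 0.0000] o=[0.5219, 0.0920, 0.0000] → [-1.1272, -0.1988, 0.8249, 0.1736, -0.9848, 0.0000]
J3: z=[0.7967, 0.1405, 0.5878] o=[0.6724, -0.1861, -0.1375] → [0.3421, -0.5602, -0.3299, 0.7967, 0.1405, 0.5878]
J4: z=[0.4398, -0.8018, -0.4045] o=[0.7527, -0.4055, 0.3846] → [-0.6321, -0.6193, 0.5402, 0.4398, -0.8018, -0.4045]
J5: z=[0.4398, -0.8018, -0.4045] o=[1.4235, -0.3269, 0.5628] → [-0.5210, -0.2695, -0.0322, 0.4398, -0.8018, -0.4045]
J6: z=[-0.2548, -0.5433, 0.7999] o=[2.0661, -0.2435, 0.8242] → [0.0004, -0.4054, -0.2752, -0.2548, -0.5433, 0.7999]
V = J·q̇ = [-1.2142, -1.4119, 0.0485, -0.3843, -1.2925, -0.5176]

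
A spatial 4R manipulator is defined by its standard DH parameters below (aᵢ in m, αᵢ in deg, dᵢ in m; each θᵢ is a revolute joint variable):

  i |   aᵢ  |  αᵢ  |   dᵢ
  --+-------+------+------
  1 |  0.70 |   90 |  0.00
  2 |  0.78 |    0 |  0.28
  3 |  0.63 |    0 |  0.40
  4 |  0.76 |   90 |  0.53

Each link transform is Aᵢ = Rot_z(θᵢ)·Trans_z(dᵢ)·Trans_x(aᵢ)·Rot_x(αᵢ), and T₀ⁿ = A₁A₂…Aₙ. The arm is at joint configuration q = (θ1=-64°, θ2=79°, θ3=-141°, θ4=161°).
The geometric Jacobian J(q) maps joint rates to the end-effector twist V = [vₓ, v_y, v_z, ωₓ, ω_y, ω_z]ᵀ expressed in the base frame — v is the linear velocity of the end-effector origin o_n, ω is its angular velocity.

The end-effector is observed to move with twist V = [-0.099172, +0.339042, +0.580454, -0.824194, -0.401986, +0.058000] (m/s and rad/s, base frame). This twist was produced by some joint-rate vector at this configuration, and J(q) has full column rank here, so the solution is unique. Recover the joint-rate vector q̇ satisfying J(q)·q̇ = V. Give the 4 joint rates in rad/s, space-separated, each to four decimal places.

0.0580 0.9820 0.8550 -0.9200

o_n = [-0.6379, -1.4523, 0.9601]
J₁: ẑ×o_n = [1.4523, -0.6379, 0.0000], ω = ẑ
J2: z=[-0.8988, -0.4384, 0.0000] o=[0.3069, -0.6292, 0.0000] → [-0.4209, 0.8629, 0.3257, -0.8988, -0.4384, 0.0000]
J3: z=[-0.8988, -0.4384, 0.0000] o=[0.1204, -0.8857, 0.7657] → [-0.0852, 0.1747, 0.1769, -0.8988, -0.4384, 0.0000]
J4: z=[-0.8988, -0.4384, 0.0000] o=[-0.1094, -1.3269, 0.2094] → [-0.3291, 0.6747, -0.1189, -0.8988, -0.4384, 0.0000]
q̇ = J⁺·V = [0.0580, 0.9820, 0.8550, -0.9200]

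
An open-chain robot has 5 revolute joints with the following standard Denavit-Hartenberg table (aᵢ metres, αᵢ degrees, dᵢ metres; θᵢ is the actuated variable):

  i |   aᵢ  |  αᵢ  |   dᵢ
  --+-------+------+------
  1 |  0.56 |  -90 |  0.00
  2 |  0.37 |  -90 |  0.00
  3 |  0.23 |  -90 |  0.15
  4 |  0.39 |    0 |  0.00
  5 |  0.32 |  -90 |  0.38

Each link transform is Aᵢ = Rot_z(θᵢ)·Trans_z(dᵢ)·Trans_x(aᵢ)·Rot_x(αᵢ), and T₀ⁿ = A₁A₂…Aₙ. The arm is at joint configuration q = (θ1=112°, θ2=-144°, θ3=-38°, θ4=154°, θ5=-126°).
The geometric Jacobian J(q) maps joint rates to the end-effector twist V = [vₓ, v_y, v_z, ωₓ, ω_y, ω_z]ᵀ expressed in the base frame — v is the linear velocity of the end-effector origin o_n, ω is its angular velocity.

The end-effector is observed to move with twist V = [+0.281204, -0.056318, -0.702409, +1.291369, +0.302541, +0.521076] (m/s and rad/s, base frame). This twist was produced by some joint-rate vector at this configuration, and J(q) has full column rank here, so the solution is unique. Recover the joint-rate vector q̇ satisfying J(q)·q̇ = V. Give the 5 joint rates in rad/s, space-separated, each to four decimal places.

-0.1890 -0.5660 0.4550 0.1210 0.8240

o_n = [0.2348, -0.0481, 0.2915]
J₁: ẑ×o_n = [0.0481, 0.2348, -0.0000], ω = ẑ
J2: z=[-0.9272, -0.3746, 0.0000] o=[-0.2098, 0.5192, 0.0000] → [-0.1092, 0.2703, 0.6925, -0.9272, -0.3746, 0.0000]
J3: z=[-0.2202, 0.5450, 0.8090] o=[-0.0976, 0.2417, 0.2175] → [0.2748, 0.2853, -0.1174, -0.2202, 0.5450, 0.8090]
J4: z=[0.9172, -0.1666, 0.3619] o=[-0.2070, 0.1344, 0.4454] → [0.0917, 0.3010, -0.0938, 0.9172, -0.1666, 0.3619]
J5: z=[0.9172, -0.1666, 0.3619] o=[-0.0530, 0.3293, 0.1447] → [0.1121, -0.0305, -0.2982, 0.9172, -0.1666, 0.3619]
q̇ = J⁺·V = [-0.1890, -0.5660, 0.4550, 0.1210, 0.8240]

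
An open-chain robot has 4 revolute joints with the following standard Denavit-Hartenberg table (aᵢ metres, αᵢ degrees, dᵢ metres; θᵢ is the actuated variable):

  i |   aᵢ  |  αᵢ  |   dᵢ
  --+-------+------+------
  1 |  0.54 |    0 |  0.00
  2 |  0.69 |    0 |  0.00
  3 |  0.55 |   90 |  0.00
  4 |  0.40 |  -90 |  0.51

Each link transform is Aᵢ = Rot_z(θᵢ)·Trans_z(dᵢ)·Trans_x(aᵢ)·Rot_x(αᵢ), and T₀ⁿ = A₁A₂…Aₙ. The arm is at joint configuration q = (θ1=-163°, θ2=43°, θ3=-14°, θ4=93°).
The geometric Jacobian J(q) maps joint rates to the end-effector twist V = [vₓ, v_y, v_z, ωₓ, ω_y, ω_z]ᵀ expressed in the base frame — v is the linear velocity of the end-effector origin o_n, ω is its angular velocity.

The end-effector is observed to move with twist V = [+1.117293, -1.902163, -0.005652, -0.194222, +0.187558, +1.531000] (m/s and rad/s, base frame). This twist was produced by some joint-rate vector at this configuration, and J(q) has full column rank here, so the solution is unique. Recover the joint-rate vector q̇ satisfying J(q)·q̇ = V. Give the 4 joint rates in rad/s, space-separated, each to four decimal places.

o_n = [-1.5958, -0.7817, 0.3995]
J₁: ẑ×o_n = [0.7817, -1.5958, 0.0000], ω = ẑ
J2: z=[0.0000, 0.0000, 1.0000] o=[-0.5164, -0.1579, 0.0000] → [0.6239, -1.0794, 0.0000, 0.0000, 0.0000, 1.0000]
J3: z=[0.0000, 0.0000, 1.0000] o=[-0.8614, -0.7554, 0.0000] → [0.0263, -0.7344, 0.0000, 0.0000, 0.0000, 1.0000]
J4: z=[-0.7193, 0.6947, 0.0000] o=[-1.2435, -1.1511, 0.0000] → [0.2775, 0.2873, -0.0209, -0.7193, 0.6947, 0.0000]
q̇ = J⁺·V = [0.6510, 0.8540, 0.0260, 0.2700]

0.6510 0.8540 0.0260 0.2700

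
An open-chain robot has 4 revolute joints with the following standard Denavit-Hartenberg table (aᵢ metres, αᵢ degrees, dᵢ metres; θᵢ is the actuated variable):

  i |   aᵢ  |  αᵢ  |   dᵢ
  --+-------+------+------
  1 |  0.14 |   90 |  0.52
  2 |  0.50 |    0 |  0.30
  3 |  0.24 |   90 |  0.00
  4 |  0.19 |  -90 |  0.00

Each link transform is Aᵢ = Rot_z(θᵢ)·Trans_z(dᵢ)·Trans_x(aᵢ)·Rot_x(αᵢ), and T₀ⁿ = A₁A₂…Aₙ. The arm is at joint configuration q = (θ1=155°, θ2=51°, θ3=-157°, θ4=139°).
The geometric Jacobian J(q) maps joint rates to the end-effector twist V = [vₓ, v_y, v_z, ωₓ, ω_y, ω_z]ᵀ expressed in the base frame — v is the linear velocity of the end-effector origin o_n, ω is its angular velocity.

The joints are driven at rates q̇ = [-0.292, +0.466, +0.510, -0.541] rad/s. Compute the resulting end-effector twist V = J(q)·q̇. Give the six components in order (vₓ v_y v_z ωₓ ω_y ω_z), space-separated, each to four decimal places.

0.2968 0.0851 0.0558 -0.0588 1.1043 -0.4411

o_n = [-0.2085, 0.5658, 0.8157]
J₁: ẑ×o_n = [-0.5658, -0.2085, 0.0000], ω = ẑ
J2: z=[0.4226, 0.9063, 0.0000] o=[-0.1269, 0.0592, 0.5200] → [0.2680, -0.1250, 0.2880, 0.4226, 0.9063, 0.0000]
J3: z=[0.4226, 0.9063, 0.0000] o=[-0.2853, 0.4640, 0.9086] → [-0.0842, 0.0392, -0.0266, 0.4226, 0.9063, 0.0000]
J4: z=[0.8712, -0.4062, 0.2756] o=[-0.2253, 0.4361, 0.6779] → [-0.0917, -0.1154, 0.1198, 0.8712, -0.4062, 0.2756]
V = J·q̇ = [0.2968, 0.0851, 0.0558, -0.0588, 1.1043, -0.4411]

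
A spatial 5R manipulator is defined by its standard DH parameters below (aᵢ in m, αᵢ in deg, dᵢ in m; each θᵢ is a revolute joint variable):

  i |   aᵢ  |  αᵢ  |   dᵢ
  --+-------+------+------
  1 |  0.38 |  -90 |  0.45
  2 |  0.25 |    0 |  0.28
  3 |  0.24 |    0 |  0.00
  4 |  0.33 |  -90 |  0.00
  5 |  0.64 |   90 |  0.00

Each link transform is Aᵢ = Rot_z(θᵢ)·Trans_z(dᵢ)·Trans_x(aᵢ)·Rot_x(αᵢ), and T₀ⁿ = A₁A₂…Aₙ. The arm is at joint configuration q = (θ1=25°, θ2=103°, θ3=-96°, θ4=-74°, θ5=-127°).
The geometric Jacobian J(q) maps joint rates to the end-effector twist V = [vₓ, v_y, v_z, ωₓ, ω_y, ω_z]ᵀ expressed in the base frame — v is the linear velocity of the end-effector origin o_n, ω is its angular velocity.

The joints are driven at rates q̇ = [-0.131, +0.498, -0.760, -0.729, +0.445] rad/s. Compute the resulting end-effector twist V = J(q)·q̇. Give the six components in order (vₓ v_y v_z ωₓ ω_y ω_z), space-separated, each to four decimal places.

o_n = [0.1554, 0.9454, 0.1264]
J₁: ẑ×o_n = [-0.9454, 0.1554, 0.0000], ω = ẑ
J2: z=[-0.4226, 0.9063, 0.0000] o=[0.3444, 0.1606, 0.4500] → [-0.2933, -0.1368, -0.1604, -0.4226, 0.9063, 0.0000]
J3: z=[-0.4226, 0.9063, 0.0000] o=[0.1751, 0.3906, 0.2064] → [-0.0725, -0.0338, -0.2167, -0.4226, 0.9063, 0.0000]
J4: z=[-0.4226, 0.9063, 0.0000] o=[0.3910, 0.4913, 0.1772] → [-0.0460, -0.0215, 0.0216, -0.4226, 0.9063, 0.0000]
J5: z=[0.8343, 0.3890, -0.3907] o=[0.5078, 0.5458, 0.4809] → [0.0182, 0.4335, 0.4705, 0.8343, 0.3890, -0.3907]
V = J·q̇ = [0.0746, 0.1458, 0.2784, 0.7901, -0.7250, -0.3049]

0.0746 0.1458 0.2784 0.7901 -0.7250 -0.3049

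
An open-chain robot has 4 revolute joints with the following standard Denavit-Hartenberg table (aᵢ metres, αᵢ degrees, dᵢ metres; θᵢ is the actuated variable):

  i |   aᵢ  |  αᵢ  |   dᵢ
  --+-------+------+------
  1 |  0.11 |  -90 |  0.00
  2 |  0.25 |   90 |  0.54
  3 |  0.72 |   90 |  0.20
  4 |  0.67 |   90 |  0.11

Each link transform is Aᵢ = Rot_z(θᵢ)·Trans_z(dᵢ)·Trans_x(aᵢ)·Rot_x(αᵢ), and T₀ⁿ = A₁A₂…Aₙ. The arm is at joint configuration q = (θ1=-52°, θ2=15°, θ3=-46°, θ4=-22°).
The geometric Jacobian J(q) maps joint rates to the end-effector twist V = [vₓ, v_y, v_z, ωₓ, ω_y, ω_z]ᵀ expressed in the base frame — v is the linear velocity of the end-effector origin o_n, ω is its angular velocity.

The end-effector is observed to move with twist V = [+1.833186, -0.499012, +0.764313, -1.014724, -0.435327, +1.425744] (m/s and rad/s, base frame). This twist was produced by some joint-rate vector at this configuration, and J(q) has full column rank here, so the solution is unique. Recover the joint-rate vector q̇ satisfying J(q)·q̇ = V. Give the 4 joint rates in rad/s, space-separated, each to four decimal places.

0.4620 -0.5640 0.8580 0.7250

o_n = [0.3203, -1.2241, -0.3346]
J₁: ẑ×o_n = [1.2241, 0.3203, -0.0000], ω = ẑ
J2: z=[0.7880, 0.6157, 0.0000] o=[0.0677, -0.0867, 0.0000] → [-0.2060, 0.2637, -1.0518, 0.7880, 0.6157, 0.0000]
J3: z=[0.1593, -0.2040, 0.9659] o=[0.6419, 0.0555, -0.0647] → [1.2910, -0.2676, -0.2695, 0.1593, -0.2040, 0.9659]
J4: z=[-0.9752, 0.1199, 0.1862] o=[0.5631, -0.6849, -0.0010] → [0.0604, -0.3706, 0.5549, -0.9752, 0.1199, 0.1862]
q̇ = J⁺·V = [0.4620, -0.5640, 0.8580, 0.7250]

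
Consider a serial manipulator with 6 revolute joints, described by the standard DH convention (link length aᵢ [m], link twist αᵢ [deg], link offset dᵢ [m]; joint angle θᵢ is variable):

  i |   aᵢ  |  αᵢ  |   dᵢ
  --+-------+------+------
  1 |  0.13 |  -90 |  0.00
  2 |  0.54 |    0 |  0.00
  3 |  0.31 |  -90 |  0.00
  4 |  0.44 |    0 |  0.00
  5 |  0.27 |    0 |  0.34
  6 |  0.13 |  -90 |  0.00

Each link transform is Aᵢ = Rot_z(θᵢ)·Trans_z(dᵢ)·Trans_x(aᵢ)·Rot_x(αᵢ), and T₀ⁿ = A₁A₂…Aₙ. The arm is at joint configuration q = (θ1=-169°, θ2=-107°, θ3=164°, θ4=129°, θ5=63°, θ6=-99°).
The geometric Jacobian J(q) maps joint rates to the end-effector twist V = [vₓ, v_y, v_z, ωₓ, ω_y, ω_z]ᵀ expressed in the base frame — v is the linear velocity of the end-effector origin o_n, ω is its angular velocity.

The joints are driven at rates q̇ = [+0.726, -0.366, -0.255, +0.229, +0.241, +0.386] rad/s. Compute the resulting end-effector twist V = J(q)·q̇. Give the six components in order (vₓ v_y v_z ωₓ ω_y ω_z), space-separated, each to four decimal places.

-0.0392 0.1227 -0.1785 0.5862 0.7466 0.2598

o_n = [0.3551, 0.4924, 0.5307]
J₁: ẑ×o_n = [-0.4924, 0.3551, 0.0000], ω = ẑ
J2: z=[0.1908, -0.9816, 0.0000] o=[-0.1276, -0.0248, 0.0000] → [-0.5209, -0.1013, 0.5725, 0.1908, -0.9816, 0.0000]
J3: z=[0.1908, -0.9816, 0.0000] o=[0.0274, 0.0053, 0.5164] → [-0.0140, -0.0027, 0.4147, 0.1908, -0.9816, 0.0000]
J4: z=[0.8233, 0.1600, -0.5446] o=[-0.1384, -0.0269, 0.2564] → [0.3267, -0.4945, 0.3486, 0.8233, 0.1600, -0.5446]
J5: z=[0.8233, 0.1600, -0.5446] o=[-0.0556, 0.3375, 0.4886] → [0.0911, -0.2583, 0.0618, 0.8233, 0.1600, -0.5446]
J6: z=[0.8233, 0.1600, -0.5446] o=[0.3762, 0.3643, 0.5250] → [0.0707, 0.0068, 0.1089, 0.8233, 0.1600, -0.5446]
V = J·q̇ = [-0.0392, 0.1227, -0.1785, 0.5862, 0.7466, 0.2598]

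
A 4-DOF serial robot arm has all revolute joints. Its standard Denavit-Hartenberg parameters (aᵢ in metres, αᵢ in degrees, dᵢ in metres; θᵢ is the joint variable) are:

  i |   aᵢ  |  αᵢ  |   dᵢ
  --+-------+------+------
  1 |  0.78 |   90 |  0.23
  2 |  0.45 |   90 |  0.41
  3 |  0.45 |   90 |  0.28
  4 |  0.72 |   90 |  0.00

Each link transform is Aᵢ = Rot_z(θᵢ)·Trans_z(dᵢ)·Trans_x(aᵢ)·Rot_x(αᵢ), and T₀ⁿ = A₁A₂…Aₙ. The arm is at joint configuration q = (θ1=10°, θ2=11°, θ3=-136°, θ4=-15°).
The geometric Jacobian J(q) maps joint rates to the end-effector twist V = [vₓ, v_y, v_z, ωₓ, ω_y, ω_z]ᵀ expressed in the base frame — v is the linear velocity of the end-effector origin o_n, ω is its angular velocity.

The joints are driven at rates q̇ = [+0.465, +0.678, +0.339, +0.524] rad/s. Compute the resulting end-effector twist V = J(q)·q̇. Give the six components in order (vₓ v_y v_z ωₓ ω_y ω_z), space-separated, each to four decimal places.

0.0987 0.5733 -0.5564 -0.1050 -1.0897 0.0628

o_n = [0.3572, 0.4546, 0.0667]
J₁: ẑ×o_n = [-0.4546, 0.3572, 0.0000], ω = ẑ
J2: z=[0.1736, -0.9848, 0.0000] o=[0.7682, 0.1354, 0.2300] → [0.1608, 0.0284, -0.3492, 0.1736, -0.9848, 0.0000]
J3: z=[0.1879, 0.0331, -0.9816] o=[1.2744, -0.1916, 0.3159] → [0.6261, 0.9471, 0.1518, 0.1879, 0.0331, -0.9816]
J4: z=[-0.5466, -0.8268, -0.1325] o=[0.9598, 0.0703, -0.0208] → [-0.0214, 0.1277, -0.7083, -0.5466, -0.8268, -0.1325]
V = J·q̇ = [0.0987, 0.5733, -0.5564, -0.1050, -1.0897, 0.0628]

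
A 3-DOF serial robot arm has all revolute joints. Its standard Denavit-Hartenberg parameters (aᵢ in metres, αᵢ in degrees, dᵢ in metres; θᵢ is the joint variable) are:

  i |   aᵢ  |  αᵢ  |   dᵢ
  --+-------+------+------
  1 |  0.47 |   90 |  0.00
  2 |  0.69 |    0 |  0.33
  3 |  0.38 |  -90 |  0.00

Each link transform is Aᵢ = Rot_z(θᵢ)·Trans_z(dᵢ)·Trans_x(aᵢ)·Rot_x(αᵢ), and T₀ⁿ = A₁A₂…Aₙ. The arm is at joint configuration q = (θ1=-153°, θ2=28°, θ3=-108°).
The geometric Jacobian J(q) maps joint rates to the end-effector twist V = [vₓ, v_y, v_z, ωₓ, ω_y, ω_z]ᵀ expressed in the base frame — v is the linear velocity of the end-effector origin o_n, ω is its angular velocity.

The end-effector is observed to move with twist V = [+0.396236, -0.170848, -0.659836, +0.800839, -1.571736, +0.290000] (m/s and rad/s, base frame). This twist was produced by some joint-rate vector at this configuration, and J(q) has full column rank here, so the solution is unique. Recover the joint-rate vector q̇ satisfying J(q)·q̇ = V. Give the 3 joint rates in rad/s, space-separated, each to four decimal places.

0.2900 -0.8920 -0.8720

o_n = [-1.1702, -0.2259, -0.0503]
J₁: ẑ×o_n = [0.2259, -1.1702, 0.0000], ω = ẑ
J2: z=[-0.4540, 0.8910, 0.0000] o=[-0.4188, -0.2134, 0.0000] → [-0.0448, -0.0228, 0.6752, -0.4540, 0.8910, 0.0000]
J3: z=[-0.4540, 0.8910, 0.0000] o=[-1.1114, -0.1959, 0.3239] → [-0.3334, -0.1699, 0.0660, -0.4540, 0.8910, 0.0000]
q̇ = J⁺·V = [0.2900, -0.8920, -0.8720]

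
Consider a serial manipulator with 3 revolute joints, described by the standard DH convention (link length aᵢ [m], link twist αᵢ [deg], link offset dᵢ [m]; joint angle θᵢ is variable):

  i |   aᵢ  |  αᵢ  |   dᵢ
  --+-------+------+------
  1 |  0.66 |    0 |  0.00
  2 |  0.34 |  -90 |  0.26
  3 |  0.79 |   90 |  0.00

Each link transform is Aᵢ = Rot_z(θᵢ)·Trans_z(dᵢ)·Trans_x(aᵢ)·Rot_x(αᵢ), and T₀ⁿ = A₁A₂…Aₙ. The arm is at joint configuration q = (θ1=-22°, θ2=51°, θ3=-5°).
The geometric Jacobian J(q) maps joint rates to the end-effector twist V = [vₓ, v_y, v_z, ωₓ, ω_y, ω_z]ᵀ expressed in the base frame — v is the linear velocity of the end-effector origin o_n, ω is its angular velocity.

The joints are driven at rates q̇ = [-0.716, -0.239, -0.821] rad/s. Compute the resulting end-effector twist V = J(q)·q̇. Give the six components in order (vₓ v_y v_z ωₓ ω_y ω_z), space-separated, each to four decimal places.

o_n = [1.5976, 0.2991, 0.3289]
J₁: ẑ×o_n = [-0.2991, 1.5976, 0.0000], ω = ẑ
J2: z=[0.0000, 0.0000, 1.0000] o=[0.6119, -0.2472, 0.0000] → [-0.5464, 0.9857, 0.0000, 0.0000, 0.0000, 1.0000]
J3: z=[-0.4848, 0.8746, 0.0000] o=[0.9093, -0.0824, 0.2600] → [0.0602, 0.0334, -0.7870, -0.4848, 0.8746, 0.0000]
V = J·q̇ = [0.2953, -1.4069, 0.6461, 0.3980, -0.7181, -0.9550]

0.2953 -1.4069 0.6461 0.3980 -0.7181 -0.9550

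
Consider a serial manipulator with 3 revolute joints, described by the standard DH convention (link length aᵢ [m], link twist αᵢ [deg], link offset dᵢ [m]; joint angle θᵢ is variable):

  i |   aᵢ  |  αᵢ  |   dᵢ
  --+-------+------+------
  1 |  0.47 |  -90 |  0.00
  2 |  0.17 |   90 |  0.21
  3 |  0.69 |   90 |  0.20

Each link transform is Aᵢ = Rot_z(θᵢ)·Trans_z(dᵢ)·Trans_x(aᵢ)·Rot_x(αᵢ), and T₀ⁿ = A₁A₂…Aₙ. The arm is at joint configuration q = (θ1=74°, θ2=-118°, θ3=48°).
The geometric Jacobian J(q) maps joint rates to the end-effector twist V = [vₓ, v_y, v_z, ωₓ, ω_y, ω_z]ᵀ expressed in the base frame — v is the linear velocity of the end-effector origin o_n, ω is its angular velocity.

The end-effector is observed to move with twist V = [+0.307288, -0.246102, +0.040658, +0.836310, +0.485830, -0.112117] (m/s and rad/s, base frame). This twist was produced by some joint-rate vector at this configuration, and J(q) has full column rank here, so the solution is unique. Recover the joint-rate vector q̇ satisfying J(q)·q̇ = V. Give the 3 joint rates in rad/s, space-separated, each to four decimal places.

o_n = [-0.6956, 0.1962, 0.4639]
J₁: ẑ×o_n = [-0.1962, -0.6956, 0.0000], ω = ẑ
J2: z=[-0.9613, 0.2756, 0.0000] o=[0.1295, 0.4518, 0.0000] → [0.1279, 0.4459, 0.4732, -0.9613, 0.2756, 0.0000]
J3: z=[-0.2434, -0.8487, -0.4695] o=[-0.0943, 0.4330, 0.1501] → [-0.3775, 0.3587, -0.4527, -0.2434, -0.8487, -0.4695]
q̇ = J⁺·V = [-0.4830, -0.6700, -0.7900]

-0.4830 -0.6700 -0.7900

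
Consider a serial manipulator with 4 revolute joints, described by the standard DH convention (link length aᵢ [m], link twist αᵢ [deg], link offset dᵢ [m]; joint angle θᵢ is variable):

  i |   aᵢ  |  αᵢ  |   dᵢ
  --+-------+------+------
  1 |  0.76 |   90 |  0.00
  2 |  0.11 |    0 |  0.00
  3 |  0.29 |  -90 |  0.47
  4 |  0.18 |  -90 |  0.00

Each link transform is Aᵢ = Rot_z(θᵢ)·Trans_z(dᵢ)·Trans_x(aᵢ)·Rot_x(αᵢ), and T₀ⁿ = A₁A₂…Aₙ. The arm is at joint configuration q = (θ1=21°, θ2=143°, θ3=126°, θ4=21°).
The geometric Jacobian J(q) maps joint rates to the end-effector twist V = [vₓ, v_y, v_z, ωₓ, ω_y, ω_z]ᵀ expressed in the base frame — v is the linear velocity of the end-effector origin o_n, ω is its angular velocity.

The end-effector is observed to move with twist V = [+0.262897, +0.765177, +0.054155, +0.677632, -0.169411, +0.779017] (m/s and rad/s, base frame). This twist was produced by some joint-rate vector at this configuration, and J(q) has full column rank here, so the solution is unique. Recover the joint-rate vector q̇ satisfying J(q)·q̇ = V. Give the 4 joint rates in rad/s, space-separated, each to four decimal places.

o_n = [0.7654, -0.1405, -0.3918]
J₁: ẑ×o_n = [0.1405, 0.7654, -0.0000], ω = ẑ
J2: z=[0.3584, -0.9336, 0.0000] o=[0.7095, 0.2724, 0.0000] → [0.3658, 0.1404, -0.0958, 0.3584, -0.9336, 0.0000]
J3: z=[0.3584, -0.9336, 0.0000] o=[0.6275, 0.2409, 0.0662] → [0.4276, 0.1641, -0.0080, 0.3584, -0.9336, 0.0000]
J4: z=[0.9334, 0.3583, -0.0175] o=[0.7912, -0.1997, -0.2238] → [-0.0592, 0.1573, 0.0645, 0.9334, 0.3583, -0.0175]
q̇ = J⁺·V = [0.7890, -0.2330, 0.6340, 0.5720]

0.7890 -0.2330 0.6340 0.5720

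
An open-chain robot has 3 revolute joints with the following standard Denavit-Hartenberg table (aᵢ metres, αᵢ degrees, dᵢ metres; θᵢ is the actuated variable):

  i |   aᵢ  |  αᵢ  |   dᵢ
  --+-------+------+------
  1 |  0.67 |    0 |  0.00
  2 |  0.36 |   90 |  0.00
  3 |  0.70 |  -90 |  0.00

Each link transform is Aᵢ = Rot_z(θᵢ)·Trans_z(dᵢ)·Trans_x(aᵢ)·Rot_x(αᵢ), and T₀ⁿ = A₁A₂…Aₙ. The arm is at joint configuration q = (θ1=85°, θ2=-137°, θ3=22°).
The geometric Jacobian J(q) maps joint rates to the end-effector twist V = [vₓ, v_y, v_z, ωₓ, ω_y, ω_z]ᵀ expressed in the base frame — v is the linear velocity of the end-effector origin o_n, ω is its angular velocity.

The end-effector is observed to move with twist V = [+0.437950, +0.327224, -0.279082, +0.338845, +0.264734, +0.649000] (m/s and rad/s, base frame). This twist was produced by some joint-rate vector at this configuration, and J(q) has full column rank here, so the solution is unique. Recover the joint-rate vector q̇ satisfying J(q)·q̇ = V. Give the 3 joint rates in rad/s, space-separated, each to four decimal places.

0.2210 0.4280 -0.4300

o_n = [0.6796, -0.1277, 0.2622]
J₁: ẑ×o_n = [0.1277, 0.6796, -0.0000], ω = ẑ
J2: z=[0.0000, 0.0000, 1.0000] o=[0.0584, 0.6675, 0.0000] → [0.7951, 0.6212, -0.0000, 0.0000, 0.0000, 1.0000]
J3: z=[-0.7880, -0.6157, 0.0000] o=[0.2800, 0.3838, 0.0000] → [-0.1614, 0.2066, 0.6490, -0.7880, -0.6157, 0.0000]
q̇ = J⁺·V = [0.2210, 0.4280, -0.4300]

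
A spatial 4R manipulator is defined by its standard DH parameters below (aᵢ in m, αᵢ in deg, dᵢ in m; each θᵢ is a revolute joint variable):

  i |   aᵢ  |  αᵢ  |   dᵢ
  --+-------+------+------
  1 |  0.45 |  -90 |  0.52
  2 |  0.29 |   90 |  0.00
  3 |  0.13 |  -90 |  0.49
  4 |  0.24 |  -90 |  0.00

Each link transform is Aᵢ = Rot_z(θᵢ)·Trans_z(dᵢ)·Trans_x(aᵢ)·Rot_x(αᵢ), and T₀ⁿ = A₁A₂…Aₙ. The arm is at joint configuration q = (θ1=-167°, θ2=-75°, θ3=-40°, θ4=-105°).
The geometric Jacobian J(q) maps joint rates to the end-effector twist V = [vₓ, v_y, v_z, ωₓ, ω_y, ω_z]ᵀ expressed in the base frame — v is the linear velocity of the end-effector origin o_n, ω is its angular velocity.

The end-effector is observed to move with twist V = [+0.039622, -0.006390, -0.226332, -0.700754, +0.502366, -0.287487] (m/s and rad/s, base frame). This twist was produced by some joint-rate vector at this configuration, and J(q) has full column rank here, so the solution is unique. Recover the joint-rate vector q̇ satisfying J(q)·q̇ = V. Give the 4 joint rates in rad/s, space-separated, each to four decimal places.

o_n = [0.1448, 0.0782, 1.0372]
J₁: ẑ×o_n = [-0.0782, 0.1448, 0.0000], ω = ẑ
J2: z=[0.2250, -0.9744, 0.0000] o=[-0.4385, -0.1012, 0.5200] → [-0.5039, -0.1163, 0.6087, 0.2250, -0.9744, 0.0000]
J3: z=[0.9412, 0.2173, 0.2588] o=[-0.5116, -0.1181, 0.8001] → [0.0007, -0.0532, 0.0421, 0.9412, 0.2173, 0.2588]
J4: z=[0.0102, -0.7838, 0.6209] o=[-0.0943, 0.0640, 1.0231] → [-0.0198, 0.1484, 0.1876, 0.0102, -0.7838, 0.6209]
q̇ = J⁺·V = [0.3370, -0.1040, -0.7120, -0.7090]

0.3370 -0.1040 -0.7120 -0.7090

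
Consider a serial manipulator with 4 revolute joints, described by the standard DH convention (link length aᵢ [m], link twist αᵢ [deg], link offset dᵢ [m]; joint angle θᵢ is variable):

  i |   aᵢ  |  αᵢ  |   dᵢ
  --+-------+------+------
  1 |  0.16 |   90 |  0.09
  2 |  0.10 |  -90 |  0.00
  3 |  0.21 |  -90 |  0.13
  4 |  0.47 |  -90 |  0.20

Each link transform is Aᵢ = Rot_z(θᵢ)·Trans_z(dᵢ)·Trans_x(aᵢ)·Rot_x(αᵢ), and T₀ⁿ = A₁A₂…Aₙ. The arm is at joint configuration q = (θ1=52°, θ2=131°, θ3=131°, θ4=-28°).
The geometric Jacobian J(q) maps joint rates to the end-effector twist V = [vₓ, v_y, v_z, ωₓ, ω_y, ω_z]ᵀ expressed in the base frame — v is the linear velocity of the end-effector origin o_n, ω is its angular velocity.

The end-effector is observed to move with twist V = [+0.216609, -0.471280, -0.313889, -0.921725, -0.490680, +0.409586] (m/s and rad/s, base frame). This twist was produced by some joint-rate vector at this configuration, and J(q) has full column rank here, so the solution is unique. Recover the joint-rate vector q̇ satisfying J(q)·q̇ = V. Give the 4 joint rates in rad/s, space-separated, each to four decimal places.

0.3500 0.1590 0.6810 -0.8890

o_n = [-0.1465, 0.3655, -0.4879]
J₁: ẑ×o_n = [-0.3655, -0.1465, 0.0000], ω = ẑ
J2: z=[0.7880, -0.6157, 0.0000] o=[0.0985, 0.1261, 0.0900] → [0.3558, 0.4554, 0.0378, 0.7880, -0.6157, 0.0000]
J3: z=[-0.4646, -0.5947, -0.6561] o=[0.0581, 0.0744, 0.1655] → [0.5796, -0.1694, -0.2570, -0.4646, -0.5947, -0.6561]
J4: z=[0.8218, -0.0137, -0.5696] o=[-0.0715, 0.1659, -0.0238] → [0.1201, 0.4242, 0.1630, 0.8218, -0.0137, -0.5696]
q̇ = J⁺·V = [0.3500, 0.1590, 0.6810, -0.8890]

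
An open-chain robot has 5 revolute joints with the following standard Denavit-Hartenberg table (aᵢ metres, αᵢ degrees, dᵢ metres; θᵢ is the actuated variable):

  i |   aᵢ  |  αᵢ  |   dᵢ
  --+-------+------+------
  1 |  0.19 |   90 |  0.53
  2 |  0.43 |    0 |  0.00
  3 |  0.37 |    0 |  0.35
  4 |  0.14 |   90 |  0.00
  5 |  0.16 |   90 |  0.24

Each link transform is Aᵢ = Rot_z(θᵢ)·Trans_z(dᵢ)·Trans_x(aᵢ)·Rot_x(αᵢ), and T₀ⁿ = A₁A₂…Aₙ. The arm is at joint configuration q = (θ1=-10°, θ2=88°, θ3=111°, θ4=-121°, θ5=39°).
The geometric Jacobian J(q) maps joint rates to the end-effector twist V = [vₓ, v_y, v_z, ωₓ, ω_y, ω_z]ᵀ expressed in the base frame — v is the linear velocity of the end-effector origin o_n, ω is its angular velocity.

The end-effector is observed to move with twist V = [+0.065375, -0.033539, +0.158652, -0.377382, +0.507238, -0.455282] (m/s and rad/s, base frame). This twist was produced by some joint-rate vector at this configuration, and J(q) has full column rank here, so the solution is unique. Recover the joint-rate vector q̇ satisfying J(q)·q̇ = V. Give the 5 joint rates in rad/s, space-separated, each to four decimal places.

-0.5530 -0.7090 -0.0020 0.2770 -0.4700

o_n = [0.0644, -0.4690, 1.0479]
J₁: ẑ×o_n = [0.4690, 0.0644, -0.0000], ω = ẑ
J2: z=[-0.1736, -0.9848, 0.0000] o=[0.1871, -0.0330, 0.5300] → [-0.5101, 0.0899, -0.0451, -0.1736, -0.9848, 0.0000]
J3: z=[-0.1736, -0.9848, 0.0000] o=[0.2019, -0.0356, 0.9597] → [-0.0869, 0.0153, -0.0601, -0.1736, -0.9848, 0.0000]
J4: z=[-0.1736, -0.9848, 0.0000] o=[-0.2034, -0.3195, 0.8393] → [-0.2055, 0.0362, 0.2897, -0.1736, -0.9848, 0.0000]
J5: z=[0.9633, -0.1699, -0.2079] o=[-0.1747, -0.3246, 0.9762] → [-0.0422, -0.1188, -0.0985, 0.9633, -0.1699, -0.2079]
q̇ = J⁺·V = [-0.5530, -0.7090, -0.0020, 0.2770, -0.4700]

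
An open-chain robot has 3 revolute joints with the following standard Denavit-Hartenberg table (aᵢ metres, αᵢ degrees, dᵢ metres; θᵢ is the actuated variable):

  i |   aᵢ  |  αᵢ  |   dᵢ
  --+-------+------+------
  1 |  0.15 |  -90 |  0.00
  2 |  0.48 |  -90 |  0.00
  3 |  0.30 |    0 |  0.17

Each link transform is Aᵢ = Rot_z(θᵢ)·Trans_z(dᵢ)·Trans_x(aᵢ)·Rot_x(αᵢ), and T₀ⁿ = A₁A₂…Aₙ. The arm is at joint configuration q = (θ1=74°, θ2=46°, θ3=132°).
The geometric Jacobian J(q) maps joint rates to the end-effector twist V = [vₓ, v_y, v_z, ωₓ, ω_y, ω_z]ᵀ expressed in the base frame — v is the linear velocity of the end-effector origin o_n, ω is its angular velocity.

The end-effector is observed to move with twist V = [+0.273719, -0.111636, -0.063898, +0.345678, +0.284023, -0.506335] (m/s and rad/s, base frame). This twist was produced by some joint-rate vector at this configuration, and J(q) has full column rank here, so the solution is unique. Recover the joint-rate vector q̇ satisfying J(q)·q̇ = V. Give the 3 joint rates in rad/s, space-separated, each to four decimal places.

o_n = [0.2754, 0.1517, -0.3190]
J₁: ẑ×o_n = [-0.1517, 0.2754, 0.0000], ω = ẑ
J2: z=[-0.9613, 0.2756, 0.0000] o=[0.0413, 0.1442, 0.0000] → [-0.0879, -0.3066, -0.0717, -0.9613, 0.2756, 0.0000]
J3: z=[-0.1983, -0.6915, -0.6947] o=[0.1333, 0.4647, -0.3453] → [-0.2357, -0.0935, 0.1604, -0.1983, -0.6915, -0.6947]
q̇ = J⁺·V = [-0.8620, -0.2540, -0.5120]

-0.8620 -0.2540 -0.5120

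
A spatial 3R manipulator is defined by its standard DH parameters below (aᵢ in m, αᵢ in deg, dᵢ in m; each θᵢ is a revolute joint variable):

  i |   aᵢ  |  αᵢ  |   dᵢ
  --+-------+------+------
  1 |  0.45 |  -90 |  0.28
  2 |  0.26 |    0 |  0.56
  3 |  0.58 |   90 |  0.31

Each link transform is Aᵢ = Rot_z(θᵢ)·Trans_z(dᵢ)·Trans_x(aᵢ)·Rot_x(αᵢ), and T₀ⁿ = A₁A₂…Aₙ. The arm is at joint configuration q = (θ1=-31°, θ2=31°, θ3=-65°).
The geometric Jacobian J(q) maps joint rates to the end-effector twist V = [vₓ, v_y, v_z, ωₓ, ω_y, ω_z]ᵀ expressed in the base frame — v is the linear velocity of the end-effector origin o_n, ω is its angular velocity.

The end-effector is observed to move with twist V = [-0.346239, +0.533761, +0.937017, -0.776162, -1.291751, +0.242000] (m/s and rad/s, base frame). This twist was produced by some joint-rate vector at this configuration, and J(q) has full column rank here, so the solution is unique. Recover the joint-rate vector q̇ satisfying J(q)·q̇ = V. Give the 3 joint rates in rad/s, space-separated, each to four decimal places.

0.2420 -0.9530 -0.5540

o_n = [1.4370, 0.1515, 0.4704]
J₁: ẑ×o_n = [-0.1515, 1.4370, 0.0000], ω = ẑ
J2: z=[0.5150, 0.8572, 0.0000] o=[0.3857, -0.2318, 0.2800] → [0.1632, -0.0981, -0.7037, 0.5150, 0.8572, 0.0000]
J3: z=[0.5150, 0.8572, 0.0000] o=[0.8652, 0.1335, 0.1461] → [0.2780, -0.1670, -0.4808, 0.5150, 0.8572, 0.0000]
q̇ = J⁺·V = [0.2420, -0.9530, -0.5540]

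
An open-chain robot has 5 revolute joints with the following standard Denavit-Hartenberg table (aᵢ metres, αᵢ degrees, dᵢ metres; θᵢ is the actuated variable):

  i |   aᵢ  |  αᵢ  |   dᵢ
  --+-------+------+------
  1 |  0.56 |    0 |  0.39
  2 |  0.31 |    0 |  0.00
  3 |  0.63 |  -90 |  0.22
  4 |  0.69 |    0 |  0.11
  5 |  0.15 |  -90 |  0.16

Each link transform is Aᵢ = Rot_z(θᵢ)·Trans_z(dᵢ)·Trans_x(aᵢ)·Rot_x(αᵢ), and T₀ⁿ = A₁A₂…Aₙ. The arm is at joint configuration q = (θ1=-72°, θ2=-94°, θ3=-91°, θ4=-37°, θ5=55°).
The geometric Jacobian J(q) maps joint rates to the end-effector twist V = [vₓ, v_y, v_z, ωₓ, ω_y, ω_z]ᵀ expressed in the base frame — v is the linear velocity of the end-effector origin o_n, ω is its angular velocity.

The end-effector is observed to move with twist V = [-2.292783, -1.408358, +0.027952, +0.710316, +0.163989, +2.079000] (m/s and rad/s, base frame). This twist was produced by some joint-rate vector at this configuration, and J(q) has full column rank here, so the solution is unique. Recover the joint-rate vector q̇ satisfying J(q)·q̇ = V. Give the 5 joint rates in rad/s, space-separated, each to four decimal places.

0.3480 0.9530 0.7780 0.1380 -0.8670

o_n = [-0.6886, 0.6215, 0.9789]
J₁: ẑ×o_n = [-0.6215, -0.6886, 0.0000], ω = ẑ
J2: z=[0.0000, 0.0000, 1.0000] o=[0.1730, -0.5326, 0.3900] → [-1.1541, -0.8616, 0.0000, 0.0000, 0.0000, 1.0000]
J3: z=[0.0000, 0.0000, 1.0000] o=[-0.1277, -0.6076, 0.3900] → [-1.2291, -0.5609, 0.0000, 0.0000, 0.0000, 1.0000]
J4: z=[-0.9744, -0.2250, 0.0000] o=[-0.2695, 0.0063, 0.6100] → [-0.0830, 0.3594, -0.6937, -0.9744, -0.2250, 0.0000]
J5: z=[-0.9744, -0.2250, 0.0000] o=[-0.5006, 0.5185, 1.0253] → [0.0104, -0.0452, -0.1427, -0.9744, -0.2250, 0.0000]
q̇ = J⁺·V = [0.3480, 0.9530, 0.7780, 0.1380, -0.8670]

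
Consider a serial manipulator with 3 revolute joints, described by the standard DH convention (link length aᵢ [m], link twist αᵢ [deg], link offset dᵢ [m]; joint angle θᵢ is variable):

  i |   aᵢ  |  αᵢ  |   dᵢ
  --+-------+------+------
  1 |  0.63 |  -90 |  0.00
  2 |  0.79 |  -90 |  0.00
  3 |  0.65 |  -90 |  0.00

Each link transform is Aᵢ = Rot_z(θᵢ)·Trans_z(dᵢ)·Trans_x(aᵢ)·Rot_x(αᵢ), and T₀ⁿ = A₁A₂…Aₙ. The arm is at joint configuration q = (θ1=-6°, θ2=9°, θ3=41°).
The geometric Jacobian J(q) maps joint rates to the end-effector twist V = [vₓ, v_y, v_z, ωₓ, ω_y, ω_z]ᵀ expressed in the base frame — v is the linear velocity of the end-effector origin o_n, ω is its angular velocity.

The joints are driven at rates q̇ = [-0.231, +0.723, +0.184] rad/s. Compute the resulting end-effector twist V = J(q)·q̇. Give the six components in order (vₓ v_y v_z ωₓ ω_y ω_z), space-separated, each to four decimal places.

-0.3743 -0.4915 -0.9022 0.0469 0.7220 -0.4127

o_n = [1.8398, -0.6222, -0.2003]
J₁: ẑ×o_n = [0.6222, 1.8398, -0.0000], ω = ẑ
J2: z=[0.1045, 0.9945, 0.0000] o=[0.6265, -0.0659, 0.0000] → [-0.1992, 0.0209, -1.2648, 0.1045, 0.9945, 0.0000]
J3: z=[-0.1556, 0.0164, -0.9877] o=[1.4025, -0.1474, -0.1236] → [-0.4702, -0.4438, 0.0667, -0.1556, 0.0164, -0.9877]
V = J·q̇ = [-0.3743, -0.4915, -0.9022, 0.0469, 0.7220, -0.4127]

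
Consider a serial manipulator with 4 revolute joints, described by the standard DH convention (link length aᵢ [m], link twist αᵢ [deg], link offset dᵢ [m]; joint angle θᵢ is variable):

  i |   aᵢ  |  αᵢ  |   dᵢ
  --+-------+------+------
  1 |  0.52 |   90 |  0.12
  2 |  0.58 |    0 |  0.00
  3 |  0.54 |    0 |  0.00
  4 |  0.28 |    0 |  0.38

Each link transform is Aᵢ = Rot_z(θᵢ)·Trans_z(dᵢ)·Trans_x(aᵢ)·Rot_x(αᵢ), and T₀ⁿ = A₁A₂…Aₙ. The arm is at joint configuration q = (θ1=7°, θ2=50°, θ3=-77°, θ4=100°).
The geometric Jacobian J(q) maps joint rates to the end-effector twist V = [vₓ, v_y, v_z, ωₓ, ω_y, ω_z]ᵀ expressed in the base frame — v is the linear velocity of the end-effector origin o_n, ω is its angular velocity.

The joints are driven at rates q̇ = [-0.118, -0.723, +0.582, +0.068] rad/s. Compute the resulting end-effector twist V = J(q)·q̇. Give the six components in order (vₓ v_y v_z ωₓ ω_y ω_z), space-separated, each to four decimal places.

0.2804 -0.1387 -0.3434 -0.0089 0.0725 -0.1180

o_n = [1.4913, -0.1997, 0.5869]
J₁: ẑ×o_n = [0.1997, 1.4913, -0.0000], ω = ẑ
J2: z=[0.1219, -0.9925, 0.0000] o=[0.5161, 0.0634, 0.1200] → [-0.4634, -0.0569, 0.9358, 0.1219, -0.9925, 0.0000]
J3: z=[0.1219, -0.9925, 0.0000] o=[0.8862, 0.1088, 0.5643] → [-0.0224, -0.0028, 0.5630, 0.1219, -0.9925, 0.0000]
J4: z=[0.1219, -0.9925, 0.0000] o=[1.3637, 0.1674, 0.3192] → [-0.2658, -0.0326, 0.0819, 0.1219, -0.9925, 0.0000]
V = J·q̇ = [0.2804, -0.1387, -0.3434, -0.0089, 0.0725, -0.1180]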